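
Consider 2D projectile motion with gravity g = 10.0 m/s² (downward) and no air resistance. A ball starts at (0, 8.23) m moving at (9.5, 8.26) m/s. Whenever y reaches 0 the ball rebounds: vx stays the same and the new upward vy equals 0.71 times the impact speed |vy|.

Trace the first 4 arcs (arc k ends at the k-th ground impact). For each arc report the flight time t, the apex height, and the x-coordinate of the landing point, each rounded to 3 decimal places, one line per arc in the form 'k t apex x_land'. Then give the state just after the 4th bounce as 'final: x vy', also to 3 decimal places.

1 2.352 11.641 22.343
2 2.167 5.868 42.927
3 1.538 2.958 57.541
4 1.092 1.491 67.918
final: 67.918 3.877

Arc 1: start y=8.230, vy=8.260 → t=2.352, apex=11.641, x_land=22.343, impact vy=-15.259
  bounce: vy ← 0.71·15.259 = 10.834
Arc 2: start y=0.000, vy=10.834 → t=2.167, apex=5.868, x_land=42.927, impact vy=-10.834
  bounce: vy ← 0.71·10.834 = 7.692
Arc 3: start y=0.000, vy=7.692 → t=1.538, apex=2.958, x_land=57.541, impact vy=-7.692
  bounce: vy ← 0.71·7.692 = 5.461
Arc 4: start y=0.000, vy=5.461 → t=1.092, apex=1.491, x_land=67.918, impact vy=-5.461
  bounce: vy ← 0.71·5.461 = 3.877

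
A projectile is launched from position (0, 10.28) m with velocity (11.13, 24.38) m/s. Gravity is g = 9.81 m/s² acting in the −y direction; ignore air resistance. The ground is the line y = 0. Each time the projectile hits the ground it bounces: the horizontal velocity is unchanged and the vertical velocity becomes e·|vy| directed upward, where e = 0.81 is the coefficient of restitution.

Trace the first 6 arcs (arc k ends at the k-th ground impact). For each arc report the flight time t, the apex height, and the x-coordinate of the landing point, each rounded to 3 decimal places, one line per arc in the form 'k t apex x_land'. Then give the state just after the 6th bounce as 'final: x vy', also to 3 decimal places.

Arc 1: start y=10.280, vy=24.380 → t=5.361, apex=40.575, x_land=59.672, impact vy=-28.215
  bounce: vy ← 0.81·28.215 = 22.854
Arc 2: start y=0.000, vy=22.854 → t=4.659, apex=26.621, x_land=111.530, impact vy=-22.854
  bounce: vy ← 0.81·22.854 = 18.512
Arc 3: start y=0.000, vy=18.512 → t=3.774, apex=17.466, x_land=153.536, impact vy=-18.512
  bounce: vy ← 0.81·18.512 = 14.995
Arc 4: start y=0.000, vy=14.995 → t=3.057, apex=11.460, x_land=187.560, impact vy=-14.995
  bounce: vy ← 0.81·14.995 = 12.146
Arc 5: start y=0.000, vy=12.146 → t=2.476, apex=7.519, x_land=215.119, impact vy=-12.146
  bounce: vy ← 0.81·12.146 = 9.838
Arc 6: start y=0.000, vy=9.838 → t=2.006, apex=4.933, x_land=237.443, impact vy=-9.838
  bounce: vy ← 0.81·9.838 = 7.969

1 5.361 40.575 59.672
2 4.659 26.621 111.530
3 3.774 17.466 153.536
4 3.057 11.460 187.560
5 2.476 7.519 215.119
6 2.006 4.933 237.443
final: 237.443 7.969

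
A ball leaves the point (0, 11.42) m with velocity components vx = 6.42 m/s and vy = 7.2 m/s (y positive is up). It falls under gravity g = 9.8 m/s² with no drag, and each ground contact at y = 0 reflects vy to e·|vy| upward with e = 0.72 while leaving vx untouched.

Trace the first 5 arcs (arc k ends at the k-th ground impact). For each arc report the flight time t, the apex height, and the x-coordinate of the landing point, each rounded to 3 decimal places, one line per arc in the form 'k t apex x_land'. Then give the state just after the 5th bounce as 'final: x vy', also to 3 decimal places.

Arc 1: start y=11.420, vy=7.200 → t=2.429, apex=14.065, x_land=15.594, impact vy=-16.603
  bounce: vy ← 0.72·16.603 = 11.954
Arc 2: start y=0.000, vy=11.954 → t=2.440, apex=7.291, x_land=31.256, impact vy=-11.954
  bounce: vy ← 0.72·11.954 = 8.607
Arc 3: start y=0.000, vy=8.607 → t=1.757, apex=3.780, x_land=42.534, impact vy=-8.607
  bounce: vy ← 0.72·8.607 = 6.197
Arc 4: start y=0.000, vy=6.197 → t=1.265, apex=1.959, x_land=50.653, impact vy=-6.197
  bounce: vy ← 0.72·6.197 = 4.462
Arc 5: start y=0.000, vy=4.462 → t=0.911, apex=1.016, x_land=56.499, impact vy=-4.462
  bounce: vy ← 0.72·4.462 = 3.213

1 2.429 14.065 15.594
2 2.440 7.291 31.256
3 1.757 3.780 42.534
4 1.265 1.959 50.653
5 0.911 1.016 56.499
final: 56.499 3.213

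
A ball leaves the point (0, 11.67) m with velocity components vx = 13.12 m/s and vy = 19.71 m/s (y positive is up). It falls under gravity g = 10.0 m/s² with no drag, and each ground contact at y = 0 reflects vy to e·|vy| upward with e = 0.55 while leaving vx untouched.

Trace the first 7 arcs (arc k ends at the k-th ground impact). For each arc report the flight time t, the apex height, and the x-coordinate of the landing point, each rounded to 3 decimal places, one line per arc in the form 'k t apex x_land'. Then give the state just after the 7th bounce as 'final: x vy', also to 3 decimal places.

1 4.465 31.094 58.578
2 2.743 9.406 94.568
3 1.509 2.845 114.362
4 0.830 0.861 125.249
5 0.456 0.260 131.237
6 0.251 0.079 134.530
7 0.138 0.024 136.341
final: 136.341 0.380

Arc 1: start y=11.670, vy=19.710 → t=4.465, apex=31.094, x_land=58.578, impact vy=-24.938
  bounce: vy ← 0.55·24.938 = 13.716
Arc 2: start y=0.000, vy=13.716 → t=2.743, apex=9.406, x_land=94.568, impact vy=-13.716
  bounce: vy ← 0.55·13.716 = 7.544
Arc 3: start y=0.000, vy=7.544 → t=1.509, apex=2.845, x_land=114.362, impact vy=-7.544
  bounce: vy ← 0.55·7.544 = 4.149
Arc 4: start y=0.000, vy=4.149 → t=0.830, apex=0.861, x_land=125.249, impact vy=-4.149
  bounce: vy ← 0.55·4.149 = 2.282
Arc 5: start y=0.000, vy=2.282 → t=0.456, apex=0.260, x_land=131.237, impact vy=-2.282
  bounce: vy ← 0.55·2.282 = 1.255
Arc 6: start y=0.000, vy=1.255 → t=0.251, apex=0.079, x_land=134.530, impact vy=-1.255
  bounce: vy ← 0.55·1.255 = 0.690
Arc 7: start y=0.000, vy=0.690 → t=0.138, apex=0.024, x_land=136.341, impact vy=-0.690
  bounce: vy ← 0.55·0.690 = 0.380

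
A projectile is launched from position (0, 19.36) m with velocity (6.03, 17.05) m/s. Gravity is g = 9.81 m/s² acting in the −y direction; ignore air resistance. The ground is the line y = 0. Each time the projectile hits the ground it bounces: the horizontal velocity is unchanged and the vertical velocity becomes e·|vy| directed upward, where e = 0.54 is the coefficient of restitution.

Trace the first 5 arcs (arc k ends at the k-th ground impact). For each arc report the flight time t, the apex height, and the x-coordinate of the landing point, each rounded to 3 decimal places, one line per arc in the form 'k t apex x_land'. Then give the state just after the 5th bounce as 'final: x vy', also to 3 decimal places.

1 4.378 34.177 26.397
2 2.851 9.966 43.588
3 1.539 2.906 52.871
4 0.831 0.847 57.883
5 0.449 0.247 60.590
final: 60.590 1.189

Arc 1: start y=19.360, vy=17.050 → t=4.378, apex=34.177, x_land=26.397, impact vy=-25.895
  bounce: vy ← 0.54·25.895 = 13.983
Arc 2: start y=0.000, vy=13.983 → t=2.851, apex=9.966, x_land=43.588, impact vy=-13.983
  bounce: vy ← 0.54·13.983 = 7.551
Arc 3: start y=0.000, vy=7.551 → t=1.539, apex=2.906, x_land=52.871, impact vy=-7.551
  bounce: vy ← 0.54·7.551 = 4.078
Arc 4: start y=0.000, vy=4.078 → t=0.831, apex=0.847, x_land=57.883, impact vy=-4.078
  bounce: vy ← 0.54·4.078 = 2.202
Arc 5: start y=0.000, vy=2.202 → t=0.449, apex=0.247, x_land=60.590, impact vy=-2.202
  bounce: vy ← 0.54·2.202 = 1.189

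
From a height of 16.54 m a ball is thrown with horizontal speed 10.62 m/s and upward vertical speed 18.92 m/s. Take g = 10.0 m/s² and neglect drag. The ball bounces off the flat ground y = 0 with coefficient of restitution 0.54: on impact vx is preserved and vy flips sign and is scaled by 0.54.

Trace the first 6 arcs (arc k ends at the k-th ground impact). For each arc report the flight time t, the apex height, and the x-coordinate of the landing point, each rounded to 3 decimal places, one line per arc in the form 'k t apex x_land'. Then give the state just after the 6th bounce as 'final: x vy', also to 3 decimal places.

Arc 1: start y=16.540, vy=18.920 → t=4.516, apex=34.438, x_land=47.965, impact vy=-26.244
  bounce: vy ← 0.54·26.244 = 14.172
Arc 2: start y=0.000, vy=14.172 → t=2.834, apex=10.042, x_land=78.066, impact vy=-14.172
  bounce: vy ← 0.54·14.172 = 7.653
Arc 3: start y=0.000, vy=7.653 → t=1.531, apex=2.928, x_land=94.320, impact vy=-7.653
  bounce: vy ← 0.54·7.653 = 4.133
Arc 4: start y=0.000, vy=4.133 → t=0.827, apex=0.854, x_land=103.098, impact vy=-4.133
  bounce: vy ← 0.54·4.133 = 2.232
Arc 5: start y=0.000, vy=2.232 → t=0.446, apex=0.249, x_land=107.838, impact vy=-2.232
  bounce: vy ← 0.54·2.232 = 1.205
Arc 6: start y=0.000, vy=1.205 → t=0.241, apex=0.073, x_land=110.397, impact vy=-1.205
  bounce: vy ← 0.54·1.205 = 0.651

1 4.516 34.438 47.965
2 2.834 10.042 78.066
3 1.531 2.928 94.320
4 0.827 0.854 103.098
5 0.446 0.249 107.838
6 0.241 0.073 110.397
final: 110.397 0.651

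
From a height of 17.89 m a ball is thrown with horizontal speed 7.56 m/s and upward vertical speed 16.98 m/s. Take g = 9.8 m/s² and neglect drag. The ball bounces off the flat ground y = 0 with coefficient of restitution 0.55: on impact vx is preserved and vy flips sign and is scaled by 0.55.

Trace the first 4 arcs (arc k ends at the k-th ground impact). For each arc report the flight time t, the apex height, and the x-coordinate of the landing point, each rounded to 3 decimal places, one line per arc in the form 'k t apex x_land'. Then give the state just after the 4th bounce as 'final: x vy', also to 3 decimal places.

Arc 1: start y=17.890, vy=16.980 → t=4.312, apex=32.600, x_land=32.599, impact vy=-25.278
  bounce: vy ← 0.55·25.278 = 13.903
Arc 2: start y=0.000, vy=13.903 → t=2.837, apex=9.862, x_land=54.049, impact vy=-13.903
  bounce: vy ← 0.55·13.903 = 7.647
Arc 3: start y=0.000, vy=7.647 → t=1.561, apex=2.983, x_land=65.846, impact vy=-7.647
  bounce: vy ← 0.55·7.647 = 4.206
Arc 4: start y=0.000, vy=4.206 → t=0.858, apex=0.902, x_land=72.335, impact vy=-4.206
  bounce: vy ← 0.55·4.206 = 2.313

1 4.312 32.600 32.599
2 2.837 9.862 54.049
3 1.561 2.983 65.846
4 0.858 0.902 72.335
final: 72.335 2.313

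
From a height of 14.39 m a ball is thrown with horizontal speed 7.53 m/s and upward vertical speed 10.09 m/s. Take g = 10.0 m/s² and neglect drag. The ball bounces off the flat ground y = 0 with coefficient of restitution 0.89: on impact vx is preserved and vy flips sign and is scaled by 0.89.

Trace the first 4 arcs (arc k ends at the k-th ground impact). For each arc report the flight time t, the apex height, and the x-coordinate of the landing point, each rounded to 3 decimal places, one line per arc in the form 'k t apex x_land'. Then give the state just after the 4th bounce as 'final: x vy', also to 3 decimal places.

1 2.983 19.480 22.461
2 3.513 15.430 48.917
3 3.127 12.222 72.463
4 2.783 9.681 93.419
final: 93.419 12.384

Arc 1: start y=14.390, vy=10.090 → t=2.983, apex=19.480, x_land=22.461, impact vy=-19.738
  bounce: vy ← 0.89·19.738 = 17.567
Arc 2: start y=0.000, vy=17.567 → t=3.513, apex=15.430, x_land=48.917, impact vy=-17.567
  bounce: vy ← 0.89·17.567 = 15.635
Arc 3: start y=0.000, vy=15.635 → t=3.127, apex=12.222, x_land=72.463, impact vy=-15.635
  bounce: vy ← 0.89·15.635 = 13.915
Arc 4: start y=0.000, vy=13.915 → t=2.783, apex=9.681, x_land=93.419, impact vy=-13.915
  bounce: vy ← 0.89·13.915 = 12.384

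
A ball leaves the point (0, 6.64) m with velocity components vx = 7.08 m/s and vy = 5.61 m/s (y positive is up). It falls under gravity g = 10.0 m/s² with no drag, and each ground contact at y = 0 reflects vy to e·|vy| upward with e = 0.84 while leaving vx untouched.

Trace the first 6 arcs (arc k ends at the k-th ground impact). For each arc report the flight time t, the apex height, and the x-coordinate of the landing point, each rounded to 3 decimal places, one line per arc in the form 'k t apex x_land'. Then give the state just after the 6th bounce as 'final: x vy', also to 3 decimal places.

Arc 1: start y=6.640, vy=5.610 → t=1.843, apex=8.214, x_land=13.046, impact vy=-12.817
  bounce: vy ← 0.84·12.817 = 10.766
Arc 2: start y=0.000, vy=10.766 → t=2.153, apex=5.796, x_land=28.291, impact vy=-10.766
  bounce: vy ← 0.84·10.766 = 9.044
Arc 3: start y=0.000, vy=9.044 → t=1.809, apex=4.089, x_land=41.097, impact vy=-9.044
  bounce: vy ← 0.84·9.044 = 7.597
Arc 4: start y=0.000, vy=7.597 → t=1.519, apex=2.885, x_land=51.854, impact vy=-7.597
  bounce: vy ← 0.84·7.597 = 6.381
Arc 5: start y=0.000, vy=6.381 → t=1.276, apex=2.036, x_land=60.889, impact vy=-6.381
  bounce: vy ← 0.84·6.381 = 5.360
Arc 6: start y=0.000, vy=5.360 → t=1.072, apex=1.437, x_land=68.479, impact vy=-5.360
  bounce: vy ← 0.84·5.360 = 4.503

1 1.843 8.214 13.046
2 2.153 5.796 28.291
3 1.809 4.089 41.097
4 1.519 2.885 51.854
5 1.276 2.036 60.889
6 1.072 1.437 68.479
final: 68.479 4.503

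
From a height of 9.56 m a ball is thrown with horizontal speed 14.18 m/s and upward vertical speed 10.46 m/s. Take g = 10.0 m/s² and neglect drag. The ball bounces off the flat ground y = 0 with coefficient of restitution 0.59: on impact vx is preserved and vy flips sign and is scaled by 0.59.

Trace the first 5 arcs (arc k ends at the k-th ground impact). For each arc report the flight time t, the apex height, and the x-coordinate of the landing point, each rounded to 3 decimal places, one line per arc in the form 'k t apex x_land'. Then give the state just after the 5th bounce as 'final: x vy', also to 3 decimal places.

Arc 1: start y=9.560, vy=10.460 → t=2.780, apex=15.031, x_land=39.418, impact vy=-17.338
  bounce: vy ← 0.59·17.338 = 10.230
Arc 2: start y=0.000, vy=10.230 → t=2.046, apex=5.232, x_land=68.429, impact vy=-10.230
  bounce: vy ← 0.59·10.230 = 6.035
Arc 3: start y=0.000, vy=6.035 → t=1.207, apex=1.821, x_land=85.545, impact vy=-6.035
  bounce: vy ← 0.59·6.035 = 3.561
Arc 4: start y=0.000, vy=3.561 → t=0.712, apex=0.634, x_land=95.644, impact vy=-3.561
  bounce: vy ← 0.59·3.561 = 2.101
Arc 5: start y=0.000, vy=2.101 → t=0.420, apex=0.221, x_land=101.602, impact vy=-2.101
  bounce: vy ← 0.59·2.101 = 1.240

1 2.780 15.031 39.418
2 2.046 5.232 68.429
3 1.207 1.821 85.545
4 0.712 0.634 95.644
5 0.420 0.221 101.602
final: 101.602 1.240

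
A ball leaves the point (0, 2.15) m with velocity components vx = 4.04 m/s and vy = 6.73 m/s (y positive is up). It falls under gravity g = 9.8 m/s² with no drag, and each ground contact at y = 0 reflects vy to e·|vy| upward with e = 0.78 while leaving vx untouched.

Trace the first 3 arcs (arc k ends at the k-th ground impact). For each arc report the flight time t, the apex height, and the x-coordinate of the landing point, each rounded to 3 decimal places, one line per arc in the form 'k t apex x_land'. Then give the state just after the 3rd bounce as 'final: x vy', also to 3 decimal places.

1 1.641 4.461 6.629
2 1.488 2.714 12.642
3 1.161 1.651 17.333
final: 17.333 4.437

Arc 1: start y=2.150, vy=6.730 → t=1.641, apex=4.461, x_land=6.629, impact vy=-9.351
  bounce: vy ← 0.78·9.351 = 7.293
Arc 2: start y=0.000, vy=7.293 → t=1.488, apex=2.714, x_land=12.642, impact vy=-7.293
  bounce: vy ← 0.78·7.293 = 5.689
Arc 3: start y=0.000, vy=5.689 → t=1.161, apex=1.651, x_land=17.333, impact vy=-5.689
  bounce: vy ← 0.78·5.689 = 4.437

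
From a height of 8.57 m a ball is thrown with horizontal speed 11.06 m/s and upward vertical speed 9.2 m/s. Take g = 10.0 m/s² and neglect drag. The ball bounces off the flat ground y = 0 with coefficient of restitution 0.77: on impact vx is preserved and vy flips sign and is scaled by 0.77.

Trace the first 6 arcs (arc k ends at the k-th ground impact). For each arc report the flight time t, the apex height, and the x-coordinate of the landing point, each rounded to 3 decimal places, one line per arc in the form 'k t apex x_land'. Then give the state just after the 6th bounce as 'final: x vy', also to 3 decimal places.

Arc 1: start y=8.570, vy=9.200 → t=2.520, apex=12.802, x_land=27.873, impact vy=-16.001
  bounce: vy ← 0.77·16.001 = 12.321
Arc 2: start y=0.000, vy=12.321 → t=2.464, apex=7.590, x_land=55.127, impact vy=-12.321
  bounce: vy ← 0.77·12.321 = 9.487
Arc 3: start y=0.000, vy=9.487 → t=1.897, apex=4.500, x_land=76.112, impact vy=-9.487
  bounce: vy ← 0.77·9.487 = 7.305
Arc 4: start y=0.000, vy=7.305 → t=1.461, apex=2.668, x_land=92.271, impact vy=-7.305
  bounce: vy ← 0.77·7.305 = 5.625
Arc 5: start y=0.000, vy=5.625 → t=1.125, apex=1.582, x_land=104.713, impact vy=-5.625
  bounce: vy ← 0.77·5.625 = 4.331
Arc 6: start y=0.000, vy=4.331 → t=0.866, apex=0.938, x_land=114.294, impact vy=-4.331
  bounce: vy ← 0.77·4.331 = 3.335

1 2.520 12.802 27.873
2 2.464 7.590 55.127
3 1.897 4.500 76.112
4 1.461 2.668 92.271
5 1.125 1.582 104.713
6 0.866 0.938 114.294
final: 114.294 3.335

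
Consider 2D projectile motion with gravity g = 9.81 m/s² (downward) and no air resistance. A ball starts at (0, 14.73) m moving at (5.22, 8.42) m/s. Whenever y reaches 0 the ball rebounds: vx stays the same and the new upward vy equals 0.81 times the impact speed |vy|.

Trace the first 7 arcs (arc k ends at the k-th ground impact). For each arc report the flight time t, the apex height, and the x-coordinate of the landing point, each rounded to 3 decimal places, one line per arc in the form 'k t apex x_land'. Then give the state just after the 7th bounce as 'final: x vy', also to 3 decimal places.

Arc 1: start y=14.730, vy=8.420 → t=2.792, apex=18.343, x_land=14.575, impact vy=-18.971
  bounce: vy ← 0.81·18.971 = 15.367
Arc 2: start y=0.000, vy=15.367 → t=3.133, apex=12.035, x_land=30.928, impact vy=-15.367
  bounce: vy ← 0.81·15.367 = 12.447
Arc 3: start y=0.000, vy=12.447 → t=2.538, apex=7.896, x_land=44.175, impact vy=-12.447
  bounce: vy ← 0.81·12.447 = 10.082
Arc 4: start y=0.000, vy=10.082 → t=2.055, apex=5.181, x_land=54.904, impact vy=-10.082
  bounce: vy ← 0.81·10.082 = 8.166
Arc 5: start y=0.000, vy=8.166 → t=1.665, apex=3.399, x_land=63.595, impact vy=-8.166
  bounce: vy ← 0.81·8.166 = 6.615
Arc 6: start y=0.000, vy=6.615 → t=1.349, apex=2.230, x_land=70.634, impact vy=-6.615
  bounce: vy ← 0.81·6.615 = 5.358
Arc 7: start y=0.000, vy=5.358 → t=1.092, apex=1.463, x_land=76.337, impact vy=-5.358
  bounce: vy ← 0.81·5.358 = 4.340

1 2.792 18.343 14.575
2 3.133 12.035 30.928
3 2.538 7.896 44.175
4 2.055 5.181 54.904
5 1.665 3.399 63.595
6 1.349 2.230 70.634
7 1.092 1.463 76.337
final: 76.337 4.340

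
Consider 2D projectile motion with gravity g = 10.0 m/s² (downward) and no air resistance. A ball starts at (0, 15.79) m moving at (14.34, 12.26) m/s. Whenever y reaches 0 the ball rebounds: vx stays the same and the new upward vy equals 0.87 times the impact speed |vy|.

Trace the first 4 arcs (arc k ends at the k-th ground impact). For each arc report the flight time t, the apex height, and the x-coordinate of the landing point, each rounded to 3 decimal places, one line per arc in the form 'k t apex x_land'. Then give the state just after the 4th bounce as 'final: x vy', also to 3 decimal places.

1 3.385 23.305 48.540
2 3.757 17.640 102.410
3 3.268 13.352 149.276
4 2.843 10.106 190.050
final: 190.050 12.369

Arc 1: start y=15.790, vy=12.260 → t=3.385, apex=23.305, x_land=48.540, impact vy=-21.590
  bounce: vy ← 0.87·21.590 = 18.783
Arc 2: start y=0.000, vy=18.783 → t=3.757, apex=17.640, x_land=102.410, impact vy=-18.783
  bounce: vy ← 0.87·18.783 = 16.341
Arc 3: start y=0.000, vy=16.341 → t=3.268, apex=13.352, x_land=149.276, impact vy=-16.341
  bounce: vy ← 0.87·16.341 = 14.217
Arc 4: start y=0.000, vy=14.217 → t=2.843, apex=10.106, x_land=190.050, impact vy=-14.217
  bounce: vy ← 0.87·14.217 = 12.369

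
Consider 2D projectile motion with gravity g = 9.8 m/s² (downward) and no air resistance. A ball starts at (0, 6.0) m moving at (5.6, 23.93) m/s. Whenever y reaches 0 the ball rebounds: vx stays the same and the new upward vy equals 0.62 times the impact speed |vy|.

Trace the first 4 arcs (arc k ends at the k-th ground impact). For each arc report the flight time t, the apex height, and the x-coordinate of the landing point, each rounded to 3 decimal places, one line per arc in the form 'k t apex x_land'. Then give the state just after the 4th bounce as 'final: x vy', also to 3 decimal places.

1 5.123 35.217 28.687
2 3.324 13.537 47.303
3 2.061 5.204 58.845
4 1.278 2.000 66.001
final: 66.001 3.882

Arc 1: start y=6.000, vy=23.930 → t=5.123, apex=35.217, x_land=28.687, impact vy=-26.273
  bounce: vy ← 0.62·26.273 = 16.289
Arc 2: start y=0.000, vy=16.289 → t=3.324, apex=13.537, x_land=47.303, impact vy=-16.289
  bounce: vy ← 0.62·16.289 = 10.099
Arc 3: start y=0.000, vy=10.099 → t=2.061, apex=5.204, x_land=58.845, impact vy=-10.099
  bounce: vy ← 0.62·10.099 = 6.261
Arc 4: start y=0.000, vy=6.261 → t=1.278, apex=2.000, x_land=66.001, impact vy=-6.261
  bounce: vy ← 0.62·6.261 = 3.882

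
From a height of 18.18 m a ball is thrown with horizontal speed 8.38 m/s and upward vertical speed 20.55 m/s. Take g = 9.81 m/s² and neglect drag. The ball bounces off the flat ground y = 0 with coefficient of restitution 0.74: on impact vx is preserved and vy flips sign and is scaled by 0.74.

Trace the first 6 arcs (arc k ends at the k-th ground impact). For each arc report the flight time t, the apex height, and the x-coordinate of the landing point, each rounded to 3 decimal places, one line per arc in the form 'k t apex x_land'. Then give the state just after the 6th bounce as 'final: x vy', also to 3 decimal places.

Arc 1: start y=18.180, vy=20.550 → t=4.940, apex=39.704, x_land=41.396, impact vy=-27.910
  bounce: vy ← 0.74·27.910 = 20.654
Arc 2: start y=0.000, vy=20.654 → t=4.211, apex=21.742, x_land=76.683, impact vy=-20.654
  bounce: vy ← 0.74·20.654 = 15.284
Arc 3: start y=0.000, vy=15.284 → t=3.116, apex=11.906, x_land=102.794, impact vy=-15.284
  bounce: vy ← 0.74·15.284 = 11.310
Arc 4: start y=0.000, vy=11.310 → t=2.306, apex=6.520, x_land=122.117, impact vy=-11.310
  bounce: vy ← 0.74·11.310 = 8.369
Arc 5: start y=0.000, vy=8.369 → t=1.706, apex=3.570, x_land=136.416, impact vy=-8.369
  bounce: vy ← 0.74·8.369 = 6.193
Arc 6: start y=0.000, vy=6.193 → t=1.263, apex=1.955, x_land=146.997, impact vy=-6.193
  bounce: vy ← 0.74·6.193 = 4.583

1 4.940 39.704 41.396
2 4.211 21.742 76.683
3 3.116 11.906 102.794
4 2.306 6.520 122.117
5 1.706 3.570 136.416
6 1.263 1.955 146.997
final: 146.997 4.583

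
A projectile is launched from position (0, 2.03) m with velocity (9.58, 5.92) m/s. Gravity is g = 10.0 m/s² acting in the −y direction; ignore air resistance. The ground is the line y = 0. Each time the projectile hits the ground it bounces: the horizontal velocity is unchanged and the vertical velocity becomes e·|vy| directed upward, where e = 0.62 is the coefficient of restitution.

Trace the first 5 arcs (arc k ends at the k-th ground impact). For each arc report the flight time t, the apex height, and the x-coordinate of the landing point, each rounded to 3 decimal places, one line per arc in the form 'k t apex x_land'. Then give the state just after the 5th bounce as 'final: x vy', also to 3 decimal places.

1 1.462 3.782 14.004
2 1.078 1.454 24.335
3 0.669 0.559 30.741
4 0.415 0.215 34.713
5 0.257 0.083 37.175
final: 37.175 0.797

Arc 1: start y=2.030, vy=5.920 → t=1.462, apex=3.782, x_land=14.004, impact vy=-8.697
  bounce: vy ← 0.62·8.697 = 5.392
Arc 2: start y=0.000, vy=5.392 → t=1.078, apex=1.454, x_land=24.335, impact vy=-5.392
  bounce: vy ← 0.62·5.392 = 3.343
Arc 3: start y=0.000, vy=3.343 → t=0.669, apex=0.559, x_land=30.741, impact vy=-3.343
  bounce: vy ← 0.62·3.343 = 2.073
Arc 4: start y=0.000, vy=2.073 → t=0.415, apex=0.215, x_land=34.713, impact vy=-2.073
  bounce: vy ← 0.62·2.073 = 1.285
Arc 5: start y=0.000, vy=1.285 → t=0.257, apex=0.083, x_land=37.175, impact vy=-1.285
  bounce: vy ← 0.62·1.285 = 0.797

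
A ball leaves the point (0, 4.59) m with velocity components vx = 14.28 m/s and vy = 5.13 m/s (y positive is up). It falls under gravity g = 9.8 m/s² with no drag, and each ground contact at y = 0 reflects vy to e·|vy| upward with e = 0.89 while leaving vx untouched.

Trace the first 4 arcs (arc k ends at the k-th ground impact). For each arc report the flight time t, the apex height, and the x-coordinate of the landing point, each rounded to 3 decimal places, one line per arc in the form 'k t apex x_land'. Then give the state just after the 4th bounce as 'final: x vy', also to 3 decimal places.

Arc 1: start y=4.590, vy=5.130 → t=1.624, apex=5.933, x_land=23.188, impact vy=-10.783
  bounce: vy ← 0.89·10.783 = 9.597
Arc 2: start y=0.000, vy=9.597 → t=1.959, apex=4.699, x_land=51.157, impact vy=-9.597
  bounce: vy ← 0.89·9.597 = 8.542
Arc 3: start y=0.000, vy=8.542 → t=1.743, apex=3.722, x_land=76.049, impact vy=-8.542
  bounce: vy ← 0.89·8.542 = 7.602
Arc 4: start y=0.000, vy=7.602 → t=1.551, apex=2.948, x_land=98.204, impact vy=-7.602
  bounce: vy ← 0.89·7.602 = 6.766

1 1.624 5.933 23.188
2 1.959 4.699 51.157
3 1.743 3.722 76.049
4 1.551 2.948 98.204
final: 98.204 6.766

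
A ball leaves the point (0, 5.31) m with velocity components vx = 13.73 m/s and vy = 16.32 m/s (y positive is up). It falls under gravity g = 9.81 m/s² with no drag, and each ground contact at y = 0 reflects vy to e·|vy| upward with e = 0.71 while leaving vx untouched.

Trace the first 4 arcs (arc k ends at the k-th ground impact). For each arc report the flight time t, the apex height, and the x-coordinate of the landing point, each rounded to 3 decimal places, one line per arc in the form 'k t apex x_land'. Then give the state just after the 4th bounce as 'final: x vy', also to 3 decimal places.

Arc 1: start y=5.310, vy=16.320 → t=3.626, apex=18.885, x_land=49.782, impact vy=-19.249
  bounce: vy ← 0.71·19.249 = 13.667
Arc 2: start y=0.000, vy=13.667 → t=2.786, apex=9.520, x_land=88.038, impact vy=-13.667
  bounce: vy ← 0.71·13.667 = 9.703
Arc 3: start y=0.000, vy=9.703 → t=1.978, apex=4.799, x_land=115.200, impact vy=-9.703
  bounce: vy ← 0.71·9.703 = 6.889
Arc 4: start y=0.000, vy=6.889 → t=1.405, apex=2.419, x_land=134.485, impact vy=-6.889
  bounce: vy ← 0.71·6.889 = 4.891

1 3.626 18.885 49.782
2 2.786 9.520 88.038
3 1.978 4.799 115.200
4 1.405 2.419 134.485
final: 134.485 4.891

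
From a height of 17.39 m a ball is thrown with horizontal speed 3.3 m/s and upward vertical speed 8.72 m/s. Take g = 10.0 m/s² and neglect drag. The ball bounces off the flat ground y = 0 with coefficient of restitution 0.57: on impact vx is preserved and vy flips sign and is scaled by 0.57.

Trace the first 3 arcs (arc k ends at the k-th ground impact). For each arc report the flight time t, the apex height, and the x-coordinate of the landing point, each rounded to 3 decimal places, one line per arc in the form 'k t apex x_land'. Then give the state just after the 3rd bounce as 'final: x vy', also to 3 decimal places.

1 2.931 21.192 9.671
2 2.347 6.885 17.416
3 1.338 2.237 21.831
final: 21.831 3.813

Arc 1: start y=17.390, vy=8.720 → t=2.931, apex=21.192, x_land=9.671, impact vy=-20.587
  bounce: vy ← 0.57·20.587 = 11.735
Arc 2: start y=0.000, vy=11.735 → t=2.347, apex=6.885, x_land=17.416, impact vy=-11.735
  bounce: vy ← 0.57·11.735 = 6.689
Arc 3: start y=0.000, vy=6.689 → t=1.338, apex=2.237, x_land=21.831, impact vy=-6.689
  bounce: vy ← 0.57·6.689 = 3.813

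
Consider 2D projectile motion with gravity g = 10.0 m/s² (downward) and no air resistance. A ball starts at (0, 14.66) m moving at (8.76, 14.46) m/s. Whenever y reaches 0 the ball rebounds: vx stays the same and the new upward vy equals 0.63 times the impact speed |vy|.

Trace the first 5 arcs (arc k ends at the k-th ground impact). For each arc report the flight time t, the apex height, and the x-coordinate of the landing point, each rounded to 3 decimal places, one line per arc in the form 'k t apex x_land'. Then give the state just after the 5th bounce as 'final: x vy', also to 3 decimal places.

Arc 1: start y=14.660, vy=14.460 → t=3.687, apex=25.115, x_land=32.300, impact vy=-22.412
  bounce: vy ← 0.63·22.412 = 14.119
Arc 2: start y=0.000, vy=14.119 → t=2.824, apex=9.968, x_land=57.037, impact vy=-14.119
  bounce: vy ← 0.63·14.119 = 8.895
Arc 3: start y=0.000, vy=8.895 → t=1.779, apex=3.956, x_land=72.622, impact vy=-8.895
  bounce: vy ← 0.63·8.895 = 5.604
Arc 4: start y=0.000, vy=5.604 → t=1.121, apex=1.570, x_land=82.440, impact vy=-5.604
  bounce: vy ← 0.63·5.604 = 3.531
Arc 5: start y=0.000, vy=3.531 → t=0.706, apex=0.623, x_land=88.625, impact vy=-3.531
  bounce: vy ← 0.63·3.531 = 2.224

1 3.687 25.115 32.300
2 2.824 9.968 57.037
3 1.779 3.956 72.622
4 1.121 1.570 82.440
5 0.706 0.623 88.625
final: 88.625 2.224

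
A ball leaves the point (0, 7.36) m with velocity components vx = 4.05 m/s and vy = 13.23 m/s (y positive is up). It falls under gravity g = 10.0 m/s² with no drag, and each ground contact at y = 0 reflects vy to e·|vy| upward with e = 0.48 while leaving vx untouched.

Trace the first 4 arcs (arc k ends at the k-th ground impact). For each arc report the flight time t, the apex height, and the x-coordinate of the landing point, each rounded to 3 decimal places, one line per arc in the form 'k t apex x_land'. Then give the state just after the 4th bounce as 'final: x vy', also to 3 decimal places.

1 3.118 16.112 12.628
2 1.723 3.712 19.608
3 0.827 0.855 22.958
4 0.397 0.197 24.566
final: 24.566 0.953

Arc 1: start y=7.360, vy=13.230 → t=3.118, apex=16.112, x_land=12.628, impact vy=-17.951
  bounce: vy ← 0.48·17.951 = 8.616
Arc 2: start y=0.000, vy=8.616 → t=1.723, apex=3.712, x_land=19.608, impact vy=-8.616
  bounce: vy ← 0.48·8.616 = 4.136
Arc 3: start y=0.000, vy=4.136 → t=0.827, apex=0.855, x_land=22.958, impact vy=-4.136
  bounce: vy ← 0.48·4.136 = 1.985
Arc 4: start y=0.000, vy=1.985 → t=0.397, apex=0.197, x_land=24.566, impact vy=-1.985
  bounce: vy ← 0.48·1.985 = 0.953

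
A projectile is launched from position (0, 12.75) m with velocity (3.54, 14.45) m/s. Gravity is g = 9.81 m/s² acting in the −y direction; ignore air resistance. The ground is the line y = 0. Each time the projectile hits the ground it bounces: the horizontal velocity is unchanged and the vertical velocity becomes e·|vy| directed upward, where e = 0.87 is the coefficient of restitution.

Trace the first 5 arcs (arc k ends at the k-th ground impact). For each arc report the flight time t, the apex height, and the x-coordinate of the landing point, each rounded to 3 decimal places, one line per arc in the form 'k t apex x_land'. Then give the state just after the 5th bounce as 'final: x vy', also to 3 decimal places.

1 3.657 23.392 12.945
2 3.800 17.706 26.397
3 3.306 13.401 38.099
4 2.876 10.144 48.281
5 2.502 7.678 57.139
final: 57.139 10.678

Arc 1: start y=12.750, vy=14.450 → t=3.657, apex=23.392, x_land=12.945, impact vy=-21.423
  bounce: vy ← 0.87·21.423 = 18.638
Arc 2: start y=0.000, vy=18.638 → t=3.800, apex=17.706, x_land=26.397, impact vy=-18.638
  bounce: vy ← 0.87·18.638 = 16.215
Arc 3: start y=0.000, vy=16.215 → t=3.306, apex=13.401, x_land=38.099, impact vy=-16.215
  bounce: vy ← 0.87·16.215 = 14.107
Arc 4: start y=0.000, vy=14.107 → t=2.876, apex=10.144, x_land=48.281, impact vy=-14.107
  bounce: vy ← 0.87·14.107 = 12.273
Arc 5: start y=0.000, vy=12.273 → t=2.502, apex=7.678, x_land=57.139, impact vy=-12.273
  bounce: vy ← 0.87·12.273 = 10.678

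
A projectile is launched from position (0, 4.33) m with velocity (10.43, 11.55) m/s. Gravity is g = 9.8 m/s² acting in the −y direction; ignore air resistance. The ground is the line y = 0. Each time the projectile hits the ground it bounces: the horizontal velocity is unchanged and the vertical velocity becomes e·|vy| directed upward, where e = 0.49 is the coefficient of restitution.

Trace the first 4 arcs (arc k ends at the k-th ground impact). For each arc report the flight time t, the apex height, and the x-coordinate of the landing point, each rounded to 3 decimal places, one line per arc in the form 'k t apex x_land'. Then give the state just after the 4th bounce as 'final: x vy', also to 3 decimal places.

1 2.686 11.136 28.016
2 1.477 2.674 43.425
3 0.724 0.642 50.976
4 0.355 0.154 54.676
final: 54.676 0.852

Arc 1: start y=4.330, vy=11.550 → t=2.686, apex=11.136, x_land=28.016, impact vy=-14.774
  bounce: vy ← 0.49·14.774 = 7.239
Arc 2: start y=0.000, vy=7.239 → t=1.477, apex=2.674, x_land=43.425, impact vy=-7.239
  bounce: vy ← 0.49·7.239 = 3.547
Arc 3: start y=0.000, vy=3.547 → t=0.724, apex=0.642, x_land=50.976, impact vy=-3.547
  bounce: vy ← 0.49·3.547 = 1.738
Arc 4: start y=0.000, vy=1.738 → t=0.355, apex=0.154, x_land=54.676, impact vy=-1.738
  bounce: vy ← 0.49·1.738 = 0.852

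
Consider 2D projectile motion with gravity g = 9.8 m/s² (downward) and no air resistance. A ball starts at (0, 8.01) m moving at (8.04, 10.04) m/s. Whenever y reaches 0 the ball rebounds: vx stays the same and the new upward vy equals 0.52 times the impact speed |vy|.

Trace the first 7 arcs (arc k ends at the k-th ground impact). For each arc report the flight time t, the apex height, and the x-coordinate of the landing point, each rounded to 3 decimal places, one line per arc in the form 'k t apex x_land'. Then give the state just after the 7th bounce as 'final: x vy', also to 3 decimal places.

1 2.663 13.153 21.409
2 1.704 3.557 35.109
3 0.886 0.962 42.233
4 0.461 0.260 45.937
5 0.240 0.070 47.863
6 0.125 0.019 48.865
7 0.065 0.005 49.386
final: 49.386 0.165

Arc 1: start y=8.010, vy=10.040 → t=2.663, apex=13.153, x_land=21.409, impact vy=-16.056
  bounce: vy ← 0.52·16.056 = 8.349
Arc 2: start y=0.000, vy=8.349 → t=1.704, apex=3.557, x_land=35.109, impact vy=-8.349
  bounce: vy ← 0.52·8.349 = 4.342
Arc 3: start y=0.000, vy=4.342 → t=0.886, apex=0.962, x_land=42.233, impact vy=-4.342
  bounce: vy ← 0.52·4.342 = 2.258
Arc 4: start y=0.000, vy=2.258 → t=0.461, apex=0.260, x_land=45.937, impact vy=-2.258
  bounce: vy ← 0.52·2.258 = 1.174
Arc 5: start y=0.000, vy=1.174 → t=0.240, apex=0.070, x_land=47.863, impact vy=-1.174
  bounce: vy ← 0.52·1.174 = 0.610
Arc 6: start y=0.000, vy=0.610 → t=0.125, apex=0.019, x_land=48.865, impact vy=-0.610
  bounce: vy ← 0.52·0.610 = 0.317
Arc 7: start y=0.000, vy=0.317 → t=0.065, apex=0.005, x_land=49.386, impact vy=-0.317
  bounce: vy ← 0.52·0.317 = 0.165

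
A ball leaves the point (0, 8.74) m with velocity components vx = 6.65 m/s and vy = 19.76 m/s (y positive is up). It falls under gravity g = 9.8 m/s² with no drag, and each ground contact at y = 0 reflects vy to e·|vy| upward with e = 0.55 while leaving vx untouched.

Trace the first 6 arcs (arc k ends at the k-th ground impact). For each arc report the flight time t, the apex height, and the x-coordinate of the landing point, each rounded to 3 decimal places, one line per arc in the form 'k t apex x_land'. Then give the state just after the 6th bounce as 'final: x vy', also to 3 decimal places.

1 4.435 28.661 29.492
2 2.660 8.670 47.183
3 1.463 2.623 56.914
4 0.805 0.793 62.265
5 0.443 0.240 65.209
6 0.243 0.073 66.828
final: 66.828 0.656

Arc 1: start y=8.740, vy=19.760 → t=4.435, apex=28.661, x_land=29.492, impact vy=-23.702
  bounce: vy ← 0.55·23.702 = 13.036
Arc 2: start y=0.000, vy=13.036 → t=2.660, apex=8.670, x_land=47.183, impact vy=-13.036
  bounce: vy ← 0.55·13.036 = 7.170
Arc 3: start y=0.000, vy=7.170 → t=1.463, apex=2.623, x_land=56.914, impact vy=-7.170
  bounce: vy ← 0.55·7.170 = 3.943
Arc 4: start y=0.000, vy=3.943 → t=0.805, apex=0.793, x_land=62.265, impact vy=-3.943
  bounce: vy ← 0.55·3.943 = 2.169
Arc 5: start y=0.000, vy=2.169 → t=0.443, apex=0.240, x_land=65.209, impact vy=-2.169
  bounce: vy ← 0.55·2.169 = 1.193
Arc 6: start y=0.000, vy=1.193 → t=0.243, apex=0.073, x_land=66.828, impact vy=-1.193
  bounce: vy ← 0.55·1.193 = 0.656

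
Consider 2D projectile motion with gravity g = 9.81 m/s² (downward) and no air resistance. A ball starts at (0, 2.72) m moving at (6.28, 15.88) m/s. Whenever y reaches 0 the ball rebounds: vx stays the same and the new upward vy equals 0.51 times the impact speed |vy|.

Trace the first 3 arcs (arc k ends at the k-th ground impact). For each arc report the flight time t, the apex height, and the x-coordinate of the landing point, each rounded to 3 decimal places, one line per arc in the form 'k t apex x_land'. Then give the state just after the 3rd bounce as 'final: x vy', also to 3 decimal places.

1 3.401 15.573 21.356
2 1.817 4.051 32.769
3 0.927 1.054 38.590
final: 38.590 2.319

Arc 1: start y=2.720, vy=15.880 → t=3.401, apex=15.573, x_land=21.356, impact vy=-17.480
  bounce: vy ← 0.51·17.480 = 8.915
Arc 2: start y=0.000, vy=8.915 → t=1.817, apex=4.051, x_land=32.769, impact vy=-8.915
  bounce: vy ← 0.51·8.915 = 4.546
Arc 3: start y=0.000, vy=4.546 → t=0.927, apex=1.054, x_land=38.590, impact vy=-4.546
  bounce: vy ← 0.51·4.546 = 2.319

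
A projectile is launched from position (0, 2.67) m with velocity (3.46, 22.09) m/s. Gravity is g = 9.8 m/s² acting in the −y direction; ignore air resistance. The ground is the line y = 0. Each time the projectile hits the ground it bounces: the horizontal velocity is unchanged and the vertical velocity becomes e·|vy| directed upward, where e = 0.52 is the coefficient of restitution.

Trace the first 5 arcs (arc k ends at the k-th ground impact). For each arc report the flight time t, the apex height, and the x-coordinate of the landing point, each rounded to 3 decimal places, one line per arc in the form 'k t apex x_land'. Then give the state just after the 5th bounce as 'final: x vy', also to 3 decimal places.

Arc 1: start y=2.670, vy=22.090 → t=4.626, apex=27.566, x_land=16.006, impact vy=-23.244
  bounce: vy ← 0.52·23.244 = 12.087
Arc 2: start y=0.000, vy=12.087 → t=2.467, apex=7.454, x_land=24.541, impact vy=-12.087
  bounce: vy ← 0.52·12.087 = 6.285
Arc 3: start y=0.000, vy=6.285 → t=1.283, apex=2.016, x_land=28.979, impact vy=-6.285
  bounce: vy ← 0.52·6.285 = 3.268
Arc 4: start y=0.000, vy=3.268 → t=0.667, apex=0.545, x_land=31.287, impact vy=-3.268
  bounce: vy ← 0.52·3.268 = 1.700
Arc 5: start y=0.000, vy=1.700 → t=0.347, apex=0.147, x_land=32.487, impact vy=-1.700
  bounce: vy ← 0.52·1.700 = 0.884

1 4.626 27.566 16.006
2 2.467 7.454 24.541
3 1.283 2.016 28.979
4 0.667 0.545 31.287
5 0.347 0.147 32.487
final: 32.487 0.884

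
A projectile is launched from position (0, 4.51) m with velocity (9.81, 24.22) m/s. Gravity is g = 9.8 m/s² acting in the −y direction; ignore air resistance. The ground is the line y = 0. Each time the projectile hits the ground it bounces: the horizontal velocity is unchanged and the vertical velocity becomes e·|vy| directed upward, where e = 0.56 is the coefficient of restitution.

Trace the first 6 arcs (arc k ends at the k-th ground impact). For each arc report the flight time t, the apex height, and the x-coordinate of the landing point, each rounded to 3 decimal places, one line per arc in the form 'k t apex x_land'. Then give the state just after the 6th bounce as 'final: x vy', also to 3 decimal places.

Arc 1: start y=4.510, vy=24.220 → t=5.123, apex=34.439, x_land=50.252, impact vy=-25.981
  bounce: vy ← 0.56·25.981 = 14.549
Arc 2: start y=0.000, vy=14.549 → t=2.969, apex=10.800, x_land=79.380, impact vy=-14.549
  bounce: vy ← 0.56·14.549 = 8.148
Arc 3: start y=0.000, vy=8.148 → t=1.663, apex=3.387, x_land=95.692, impact vy=-8.148
  bounce: vy ← 0.56·8.148 = 4.563
Arc 4: start y=0.000, vy=4.563 → t=0.931, apex=1.062, x_land=104.827, impact vy=-4.563
  bounce: vy ← 0.56·4.563 = 2.555
Arc 5: start y=0.000, vy=2.555 → t=0.521, apex=0.333, x_land=109.942, impact vy=-2.555
  bounce: vy ← 0.56·2.555 = 1.431
Arc 6: start y=0.000, vy=1.431 → t=0.292, apex=0.104, x_land=112.807, impact vy=-1.431
  bounce: vy ← 0.56·1.431 = 0.801

1 5.123 34.439 50.252
2 2.969 10.800 79.380
3 1.663 3.387 95.692
4 0.931 1.062 104.827
5 0.521 0.333 109.942
6 0.292 0.104 112.807
final: 112.807 0.801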